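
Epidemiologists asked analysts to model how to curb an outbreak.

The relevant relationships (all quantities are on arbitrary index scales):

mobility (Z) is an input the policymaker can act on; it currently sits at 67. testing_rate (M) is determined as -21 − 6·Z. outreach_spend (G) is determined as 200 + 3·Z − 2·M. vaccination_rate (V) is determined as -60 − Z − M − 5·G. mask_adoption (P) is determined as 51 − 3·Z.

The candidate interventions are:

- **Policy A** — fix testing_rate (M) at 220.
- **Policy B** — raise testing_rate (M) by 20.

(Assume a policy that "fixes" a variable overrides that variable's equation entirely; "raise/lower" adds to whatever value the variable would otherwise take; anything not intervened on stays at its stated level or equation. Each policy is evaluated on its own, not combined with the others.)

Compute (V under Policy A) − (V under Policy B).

5607

Policy A (M := 220):
  Z = 67
  M = 220
  G = 200 + 3·67 − 2·220 = -39
  V = -60 − 67 − 220 − 5·(-39) = -152
Policy B (M + 20):
  Z = 67
  M = -21 − 6·67 (+20 from intervention) = -403
  G = 200 + 3·67 − 2·(-403) = 1207
  V = -60 − 67 − (-403) − 5·1207 = -5759
V: -152 − (-5759) = 5607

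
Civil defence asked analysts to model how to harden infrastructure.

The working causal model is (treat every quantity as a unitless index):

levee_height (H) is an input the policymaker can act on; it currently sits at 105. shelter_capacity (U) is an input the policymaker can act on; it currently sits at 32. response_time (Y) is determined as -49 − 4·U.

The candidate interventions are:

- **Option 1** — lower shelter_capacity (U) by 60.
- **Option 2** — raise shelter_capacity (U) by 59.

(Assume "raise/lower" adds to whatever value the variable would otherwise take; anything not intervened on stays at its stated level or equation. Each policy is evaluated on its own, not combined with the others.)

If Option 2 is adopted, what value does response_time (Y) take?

Option 2 (U + 59):
  U = 32 + 59 = 91
  Y = -49 − 4·91 = -413

-413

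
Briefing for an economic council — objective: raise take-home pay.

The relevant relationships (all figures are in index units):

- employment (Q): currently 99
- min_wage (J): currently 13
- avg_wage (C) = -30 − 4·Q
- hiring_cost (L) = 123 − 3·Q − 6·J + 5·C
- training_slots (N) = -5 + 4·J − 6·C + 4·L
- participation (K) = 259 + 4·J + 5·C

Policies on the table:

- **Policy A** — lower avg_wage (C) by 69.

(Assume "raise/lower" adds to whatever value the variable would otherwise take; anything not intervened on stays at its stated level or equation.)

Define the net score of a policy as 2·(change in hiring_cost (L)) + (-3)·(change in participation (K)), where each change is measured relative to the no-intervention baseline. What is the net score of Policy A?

345

Baseline:
  Q = 99
  J = 13
  C = -30 − 4·99 = -426
  L = 123 − 3·99 − 6·13 + 5·(-426) = -2382
  K = 259 + 4·13 + 5·(-426) = -1819
Policy A (C − 69):
  Q = 99
  J = 13
  C = -30 − 4·99 (−69 from intervention) = -495
  L = 123 − 3·99 − 6·13 + 5·(-495) = -2727
  K = 259 + 4·13 + 5·(-495) = -2164
ΔL = -2727 − (-2382) = -345; ΔK = -2164 − (-1819) = -345
Score = 2·(-345) + (-3)·(-345) = 345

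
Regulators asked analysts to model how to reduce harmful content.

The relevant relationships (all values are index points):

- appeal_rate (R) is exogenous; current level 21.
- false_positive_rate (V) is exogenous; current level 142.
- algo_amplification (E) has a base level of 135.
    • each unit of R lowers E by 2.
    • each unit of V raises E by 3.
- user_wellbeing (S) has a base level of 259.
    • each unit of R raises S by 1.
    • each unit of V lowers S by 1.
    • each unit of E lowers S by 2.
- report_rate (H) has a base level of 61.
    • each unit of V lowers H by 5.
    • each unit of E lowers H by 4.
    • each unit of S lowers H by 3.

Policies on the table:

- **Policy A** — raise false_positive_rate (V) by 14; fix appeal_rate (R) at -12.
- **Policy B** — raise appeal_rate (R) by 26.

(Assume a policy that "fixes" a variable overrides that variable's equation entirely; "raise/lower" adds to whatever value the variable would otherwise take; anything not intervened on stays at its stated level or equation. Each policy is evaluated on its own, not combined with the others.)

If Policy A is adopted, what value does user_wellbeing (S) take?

-1163

Policy A (V + 14, R := -12):
  R = -12
  V = 142 + 14 = 156
  E = 135 − 2·(-12) + 3·156 = 627
  S = 259 + (-12) − 156 − 2·627 = -1163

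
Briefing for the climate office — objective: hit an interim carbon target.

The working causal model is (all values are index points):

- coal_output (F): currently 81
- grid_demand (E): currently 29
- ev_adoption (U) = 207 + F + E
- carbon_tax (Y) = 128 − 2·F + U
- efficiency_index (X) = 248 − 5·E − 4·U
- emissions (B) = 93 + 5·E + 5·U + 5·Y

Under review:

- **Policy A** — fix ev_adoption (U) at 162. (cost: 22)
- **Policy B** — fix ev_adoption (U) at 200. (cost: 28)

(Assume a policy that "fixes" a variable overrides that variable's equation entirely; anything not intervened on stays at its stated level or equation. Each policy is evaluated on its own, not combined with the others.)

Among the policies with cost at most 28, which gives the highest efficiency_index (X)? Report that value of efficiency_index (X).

-545

Policy A (U := 162):
  F = 81
  E = 29
  U = 162
  X = 248 − 5·29 − 4·162 = -545
Policy B (U := 200):
  F = 81
  E = 29
  U = 200
  X = 248 − 5·29 − 4·200 = -697
Comparing — Policy A: X=-545, Policy B: X=-697. Highest is -545 (Policy A).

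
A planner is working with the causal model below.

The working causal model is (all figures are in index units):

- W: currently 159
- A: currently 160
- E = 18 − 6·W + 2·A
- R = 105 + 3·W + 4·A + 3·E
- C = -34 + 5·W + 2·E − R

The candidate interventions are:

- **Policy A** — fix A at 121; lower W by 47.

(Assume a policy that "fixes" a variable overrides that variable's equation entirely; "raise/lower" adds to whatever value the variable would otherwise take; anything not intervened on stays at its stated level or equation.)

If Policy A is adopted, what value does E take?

-412

Policy A (A := 121, W − 47):
  W = 159 − 47 = 112
  A = 121
  E = 18 − 6·112 + 2·121 = -412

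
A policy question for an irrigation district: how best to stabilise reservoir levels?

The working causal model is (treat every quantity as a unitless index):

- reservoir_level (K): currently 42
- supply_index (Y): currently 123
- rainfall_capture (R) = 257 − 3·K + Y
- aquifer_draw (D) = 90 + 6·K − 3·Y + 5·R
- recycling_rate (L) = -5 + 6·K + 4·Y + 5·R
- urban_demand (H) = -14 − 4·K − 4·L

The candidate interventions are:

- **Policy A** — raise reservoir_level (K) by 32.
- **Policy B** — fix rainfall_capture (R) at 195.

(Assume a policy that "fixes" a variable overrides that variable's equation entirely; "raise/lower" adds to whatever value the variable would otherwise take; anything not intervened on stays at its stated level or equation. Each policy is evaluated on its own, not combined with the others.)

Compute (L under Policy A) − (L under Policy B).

7

Policy A (K + 32):
  K = 42 + 32 = 74
  Y = 123
  R = 257 − 3·74 + 123 = 158
  L = -5 + 6·74 + 4·123 + 5·158 = 1721
Policy B (R := 195):
  K = 42
  Y = 123
  R = 195
  L = -5 + 6·42 + 4·123 + 5·195 = 1714
L: 1721 − 1714 = 7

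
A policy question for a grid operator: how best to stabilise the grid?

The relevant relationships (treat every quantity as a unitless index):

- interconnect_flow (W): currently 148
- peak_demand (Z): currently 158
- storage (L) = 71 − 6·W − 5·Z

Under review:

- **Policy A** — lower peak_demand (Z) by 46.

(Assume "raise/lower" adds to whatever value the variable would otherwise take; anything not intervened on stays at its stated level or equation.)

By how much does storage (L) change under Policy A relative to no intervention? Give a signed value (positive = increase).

230

Baseline:
  W = 148
  Z = 158
  L = 71 − 6·148 − 5·158 = -1607
Policy A (Z − 46):
  W = 148
  Z = 158 − 46 = 112
  L = 71 − 6·148 − 5·112 = -1377
Change in L: -1377 − (-1607) = 230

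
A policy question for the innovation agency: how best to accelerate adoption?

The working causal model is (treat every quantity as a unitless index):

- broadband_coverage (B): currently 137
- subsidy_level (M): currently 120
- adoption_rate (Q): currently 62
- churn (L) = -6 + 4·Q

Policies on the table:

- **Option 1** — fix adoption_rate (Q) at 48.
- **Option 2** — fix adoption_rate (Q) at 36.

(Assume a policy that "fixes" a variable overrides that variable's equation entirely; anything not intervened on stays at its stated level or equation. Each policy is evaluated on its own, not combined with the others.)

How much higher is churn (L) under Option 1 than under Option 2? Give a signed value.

Option 1 (Q := 48):
  Q = 48
  L = -6 + 4·48 = 186
Option 2 (Q := 36):
  Q = 36
  L = -6 + 4·36 = 138
L: 186 − 138 = 48

48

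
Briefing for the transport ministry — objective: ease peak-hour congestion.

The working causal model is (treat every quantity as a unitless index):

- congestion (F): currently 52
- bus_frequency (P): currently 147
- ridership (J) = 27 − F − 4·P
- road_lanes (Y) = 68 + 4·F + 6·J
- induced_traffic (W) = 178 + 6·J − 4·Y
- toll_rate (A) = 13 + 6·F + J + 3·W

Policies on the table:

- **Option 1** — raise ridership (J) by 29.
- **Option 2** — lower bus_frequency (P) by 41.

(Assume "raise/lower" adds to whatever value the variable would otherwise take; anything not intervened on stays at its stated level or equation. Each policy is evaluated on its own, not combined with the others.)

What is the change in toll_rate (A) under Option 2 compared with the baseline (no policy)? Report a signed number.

Baseline:
  F = 52
  P = 147
  J = 27 − 52 − 4·147 = -613
  Y = 68 + 4·52 + 6·(-613) = -3402
  W = 178 + 6·(-613) − 4·(-3402) = 10108
  A = 13 + 6·52 + (-613) + 3·10108 = 30036
Option 2 (P − 41):
  F = 52
  P = 147 − 41 = 106
  J = 27 − 52 − 4·106 = -449
  Y = 68 + 4·52 + 6·(-449) = -2418
  W = 178 + 6·(-449) − 4·(-2418) = 7156
  A = 13 + 6·52 + (-449) + 3·7156 = 21344
Change in A: 21344 − 30036 = -8692

-8692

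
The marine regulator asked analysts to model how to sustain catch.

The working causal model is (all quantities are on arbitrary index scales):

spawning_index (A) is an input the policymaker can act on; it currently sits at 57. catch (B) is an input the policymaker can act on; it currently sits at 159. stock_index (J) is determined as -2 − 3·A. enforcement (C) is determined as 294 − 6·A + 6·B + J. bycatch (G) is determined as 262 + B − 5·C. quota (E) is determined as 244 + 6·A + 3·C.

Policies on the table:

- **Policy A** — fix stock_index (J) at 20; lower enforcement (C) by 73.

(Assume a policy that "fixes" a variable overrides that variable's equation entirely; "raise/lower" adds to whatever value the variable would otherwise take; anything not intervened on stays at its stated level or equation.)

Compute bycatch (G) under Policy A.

-3844

Policy A (J := 20, C − 73):
  A = 57
  B = 159
  J = 20
  C = 294 − 6·57 + 6·159 + 20 (−73 from intervention) = 853
  G = 262 + 159 − 5·853 = -3844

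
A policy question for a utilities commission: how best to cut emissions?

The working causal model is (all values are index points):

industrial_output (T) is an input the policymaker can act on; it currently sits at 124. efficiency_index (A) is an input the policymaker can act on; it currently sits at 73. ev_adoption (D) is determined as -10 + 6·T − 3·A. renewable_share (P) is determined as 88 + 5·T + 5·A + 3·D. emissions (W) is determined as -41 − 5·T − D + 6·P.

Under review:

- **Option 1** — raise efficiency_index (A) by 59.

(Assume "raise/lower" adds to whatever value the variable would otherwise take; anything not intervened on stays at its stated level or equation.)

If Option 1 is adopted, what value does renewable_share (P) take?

Option 1 (A + 59):
  T = 124
  A = 73 + 59 = 132
  D = -10 + 6·124 − 3·132 = 338
  P = 88 + 5·124 + 5·132 + 3·338 = 2382

2382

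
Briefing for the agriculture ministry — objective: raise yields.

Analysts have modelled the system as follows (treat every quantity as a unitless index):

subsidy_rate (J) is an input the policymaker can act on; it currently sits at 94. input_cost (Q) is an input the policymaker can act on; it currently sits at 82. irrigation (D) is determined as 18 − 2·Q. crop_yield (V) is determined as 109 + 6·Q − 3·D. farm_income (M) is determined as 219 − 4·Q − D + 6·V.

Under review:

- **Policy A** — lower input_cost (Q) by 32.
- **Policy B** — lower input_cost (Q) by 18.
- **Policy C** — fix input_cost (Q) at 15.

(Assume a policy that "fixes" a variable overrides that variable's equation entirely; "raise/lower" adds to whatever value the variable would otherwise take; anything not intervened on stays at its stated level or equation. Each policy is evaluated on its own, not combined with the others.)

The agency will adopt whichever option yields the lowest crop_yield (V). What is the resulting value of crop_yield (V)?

Policy A (Q − 32):
  Q = 82 − 32 = 50
  D = 18 − 2·50 = -82
  V = 109 + 6·50 − 3·(-82) = 655
Policy B (Q − 18):
  Q = 82 − 18 = 64
  D = 18 − 2·64 = -110
  V = 109 + 6·64 − 3·(-110) = 823
Policy C (Q := 15):
  Q = 15
  D = 18 − 2·15 = -12
  V = 109 + 6·15 − 3·(-12) = 235
Comparing — Policy A: V=655, Policy B: V=823, Policy C: V=235. Lowest is 235 (Policy C).

235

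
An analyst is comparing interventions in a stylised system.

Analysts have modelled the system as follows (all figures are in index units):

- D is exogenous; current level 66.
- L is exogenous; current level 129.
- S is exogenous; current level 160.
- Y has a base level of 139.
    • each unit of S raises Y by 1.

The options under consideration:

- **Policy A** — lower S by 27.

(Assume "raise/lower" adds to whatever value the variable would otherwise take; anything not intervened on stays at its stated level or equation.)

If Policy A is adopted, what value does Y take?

272

Policy A (S − 27):
  S = 160 − 27 = 133
  Y = 139 + 133 = 272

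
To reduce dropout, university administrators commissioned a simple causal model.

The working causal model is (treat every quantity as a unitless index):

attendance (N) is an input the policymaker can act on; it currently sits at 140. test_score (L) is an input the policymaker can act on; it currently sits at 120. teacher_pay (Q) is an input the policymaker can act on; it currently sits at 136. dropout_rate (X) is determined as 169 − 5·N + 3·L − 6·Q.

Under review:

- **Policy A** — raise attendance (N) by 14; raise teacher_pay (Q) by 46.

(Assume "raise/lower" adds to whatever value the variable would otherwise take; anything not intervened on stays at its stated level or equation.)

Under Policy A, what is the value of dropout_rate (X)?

-1333

Policy A (N + 14, Q + 46):
  N = 140 + 14 = 154
  L = 120
  Q = 136 + 46 = 182
  X = 169 − 5·154 + 3·120 − 6·182 = -1333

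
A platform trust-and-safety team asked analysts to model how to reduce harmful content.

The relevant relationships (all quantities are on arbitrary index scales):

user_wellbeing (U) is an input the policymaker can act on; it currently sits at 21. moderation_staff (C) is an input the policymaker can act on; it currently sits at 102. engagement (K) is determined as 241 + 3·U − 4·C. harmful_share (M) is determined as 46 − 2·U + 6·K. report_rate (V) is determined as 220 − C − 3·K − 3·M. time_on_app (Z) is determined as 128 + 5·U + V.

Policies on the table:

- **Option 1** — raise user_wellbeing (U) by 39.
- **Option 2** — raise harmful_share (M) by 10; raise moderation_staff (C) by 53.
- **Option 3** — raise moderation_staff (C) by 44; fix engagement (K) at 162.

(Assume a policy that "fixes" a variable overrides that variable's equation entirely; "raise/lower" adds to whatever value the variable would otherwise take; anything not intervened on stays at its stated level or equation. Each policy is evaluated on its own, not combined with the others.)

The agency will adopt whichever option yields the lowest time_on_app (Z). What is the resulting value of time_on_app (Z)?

-3107

Option 1 (U + 39):
  U = 21 + 39 = 60
  C = 102
  K = 241 + 3·60 − 4·102 = 13
  M = 46 − 2·60 + 6·13 = 4
  V = 220 − 102 − 3·13 − 3·4 = 67
  Z = 128 + 5·60 + 67 = 495
Option 2 (M + 10, C + 53):
  U = 21
  C = 102 + 53 = 155
  K = 241 + 3·21 − 4·155 = -316
  M = 46 − 2·21 + 6·(-316) (+10 from intervention) = -1882
  V = 220 − 155 − 3·(-316) − 3·(-1882) = 6659
  Z = 128 + 5·21 + 6659 = 6892
Option 3 (C + 44, K := 162):
  U = 21
  C = 102 + 44 = 146
  K = 162
  M = 46 − 2·21 + 6·162 = 976
  V = 220 − 146 − 3·162 − 3·976 = -3340
  Z = 128 + 5·21 + (-3340) = -3107
Comparing — Option 1: Z=495, Option 2: Z=6892, Option 3: Z=-3107. Lowest is -3107 (Option 3).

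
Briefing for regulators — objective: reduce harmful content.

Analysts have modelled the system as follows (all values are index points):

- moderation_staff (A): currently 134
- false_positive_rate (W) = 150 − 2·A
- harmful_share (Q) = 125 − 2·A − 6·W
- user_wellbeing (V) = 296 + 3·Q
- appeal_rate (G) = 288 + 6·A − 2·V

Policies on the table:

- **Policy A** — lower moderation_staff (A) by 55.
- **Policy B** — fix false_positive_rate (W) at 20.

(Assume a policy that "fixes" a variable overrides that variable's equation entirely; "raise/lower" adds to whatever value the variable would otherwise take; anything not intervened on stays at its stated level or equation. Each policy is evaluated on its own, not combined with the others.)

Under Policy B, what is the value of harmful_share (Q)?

Policy B (W := 20):
  A = 134
  W = 20
  Q = 125 − 2·134 − 6·20 = -263

-263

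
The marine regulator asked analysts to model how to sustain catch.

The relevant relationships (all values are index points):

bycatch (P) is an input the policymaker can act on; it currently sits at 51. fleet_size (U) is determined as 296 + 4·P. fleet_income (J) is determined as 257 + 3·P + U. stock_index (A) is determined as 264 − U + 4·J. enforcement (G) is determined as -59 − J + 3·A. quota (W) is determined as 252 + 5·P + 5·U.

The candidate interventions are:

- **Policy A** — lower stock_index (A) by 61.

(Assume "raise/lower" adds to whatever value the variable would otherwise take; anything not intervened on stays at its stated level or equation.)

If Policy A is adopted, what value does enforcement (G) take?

Policy A (A − 61):
  P = 51
  U = 296 + 4·51 = 500
  J = 257 + 3·51 + 500 = 910
  A = 264 − 500 + 4·910 (−61 from intervention) = 3343
  G = -59 − 910 + 3·3343 = 9060

9060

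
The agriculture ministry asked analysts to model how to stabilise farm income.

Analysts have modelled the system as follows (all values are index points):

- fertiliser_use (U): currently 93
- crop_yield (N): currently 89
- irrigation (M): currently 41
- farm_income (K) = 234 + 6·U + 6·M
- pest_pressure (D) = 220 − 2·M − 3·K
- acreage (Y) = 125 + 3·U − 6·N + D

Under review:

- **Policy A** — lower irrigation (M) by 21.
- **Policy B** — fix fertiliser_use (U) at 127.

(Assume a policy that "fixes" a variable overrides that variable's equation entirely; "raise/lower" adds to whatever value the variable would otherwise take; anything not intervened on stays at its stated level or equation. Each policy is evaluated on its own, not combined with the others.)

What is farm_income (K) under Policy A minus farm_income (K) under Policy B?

Policy A (M − 21):
  U = 93
  M = 41 − 21 = 20
  K = 234 + 6·93 + 6·20 = 912
Policy B (U := 127):
  U = 127
  M = 41
  K = 234 + 6·127 + 6·41 = 1242
K: 912 − 1242 = -330

-330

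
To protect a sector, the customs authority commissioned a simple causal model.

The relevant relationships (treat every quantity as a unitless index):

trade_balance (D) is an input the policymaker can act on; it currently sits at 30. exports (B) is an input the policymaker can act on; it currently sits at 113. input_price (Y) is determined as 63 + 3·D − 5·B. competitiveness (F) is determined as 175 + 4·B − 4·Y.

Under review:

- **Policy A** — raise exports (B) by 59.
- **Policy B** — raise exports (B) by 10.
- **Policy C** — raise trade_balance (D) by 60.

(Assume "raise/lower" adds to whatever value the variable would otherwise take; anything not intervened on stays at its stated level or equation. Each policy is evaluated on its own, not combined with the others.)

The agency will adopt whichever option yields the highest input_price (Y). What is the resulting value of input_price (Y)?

-232

Policy A (B + 59):
  D = 30
  B = 113 + 59 = 172
  Y = 63 + 3·30 − 5·172 = -707
Policy B (B + 10):
  D = 30
  B = 113 + 10 = 123
  Y = 63 + 3·30 − 5·123 = -462
Policy C (D + 60):
  D = 30 + 60 = 90
  B = 113
  Y = 63 + 3·90 − 5·113 = -232
Comparing — Policy A: Y=-707, Policy B: Y=-462, Policy C: Y=-232. Highest is -232 (Policy C).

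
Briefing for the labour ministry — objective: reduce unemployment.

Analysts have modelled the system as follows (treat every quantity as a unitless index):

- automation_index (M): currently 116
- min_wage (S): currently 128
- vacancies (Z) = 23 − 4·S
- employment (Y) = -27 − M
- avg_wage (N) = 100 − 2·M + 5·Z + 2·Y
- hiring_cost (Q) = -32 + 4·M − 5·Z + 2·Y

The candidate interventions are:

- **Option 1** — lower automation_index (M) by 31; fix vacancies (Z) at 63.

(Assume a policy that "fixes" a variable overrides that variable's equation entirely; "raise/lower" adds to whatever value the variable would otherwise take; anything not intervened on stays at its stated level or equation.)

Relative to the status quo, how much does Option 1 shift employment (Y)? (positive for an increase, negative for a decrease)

Baseline:
  M = 116
  Y = -27 − 116 = -143
Option 1 (M − 31, Z := 63):
  M = 116 − 31 = 85
  Y = -27 − 85 = -112
Change in Y: -112 − (-143) = 31

31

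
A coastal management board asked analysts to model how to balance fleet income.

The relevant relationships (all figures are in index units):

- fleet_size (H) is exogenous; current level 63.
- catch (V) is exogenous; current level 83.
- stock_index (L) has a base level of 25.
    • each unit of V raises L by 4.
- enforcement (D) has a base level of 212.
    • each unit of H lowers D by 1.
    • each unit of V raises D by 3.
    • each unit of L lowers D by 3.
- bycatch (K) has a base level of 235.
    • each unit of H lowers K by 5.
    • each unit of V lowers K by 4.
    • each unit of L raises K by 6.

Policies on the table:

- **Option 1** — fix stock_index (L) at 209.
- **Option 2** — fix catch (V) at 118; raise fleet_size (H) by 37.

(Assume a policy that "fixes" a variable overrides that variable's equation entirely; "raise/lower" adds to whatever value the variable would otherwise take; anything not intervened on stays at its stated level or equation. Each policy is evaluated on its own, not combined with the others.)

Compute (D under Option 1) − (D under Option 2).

Option 1 (L := 209):
  H = 63
  V = 83
  L = 209
  D = 212 − 63 + 3·83 − 3·209 = -229
Option 2 (V := 118, H + 37):
  H = 63 + 37 = 100
  V = 118
  L = 25 + 4·118 = 497
  D = 212 − 100 + 3·118 − 3·497 = -1025
D: -229 − (-1025) = 796

796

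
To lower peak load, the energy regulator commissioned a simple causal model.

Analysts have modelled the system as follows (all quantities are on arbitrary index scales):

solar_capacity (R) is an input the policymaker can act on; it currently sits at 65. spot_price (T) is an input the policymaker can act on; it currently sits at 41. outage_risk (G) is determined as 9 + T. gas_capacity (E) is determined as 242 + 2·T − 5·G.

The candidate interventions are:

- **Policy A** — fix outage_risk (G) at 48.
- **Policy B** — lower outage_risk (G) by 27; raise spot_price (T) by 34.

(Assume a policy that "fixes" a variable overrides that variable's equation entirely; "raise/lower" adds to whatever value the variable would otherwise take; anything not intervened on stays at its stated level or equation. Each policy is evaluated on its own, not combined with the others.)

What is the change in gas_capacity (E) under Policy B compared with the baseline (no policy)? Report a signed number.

Baseline:
  T = 41
  G = 9 + 41 = 50
  E = 242 + 2·41 − 5·50 = 74
Policy B (G − 27, T + 34):
  T = 41 + 34 = 75
  G = 9 + 75 (−27 from intervention) = 57
  E = 242 + 2·75 − 5·57 = 107
Change in E: 107 − 74 = 33

33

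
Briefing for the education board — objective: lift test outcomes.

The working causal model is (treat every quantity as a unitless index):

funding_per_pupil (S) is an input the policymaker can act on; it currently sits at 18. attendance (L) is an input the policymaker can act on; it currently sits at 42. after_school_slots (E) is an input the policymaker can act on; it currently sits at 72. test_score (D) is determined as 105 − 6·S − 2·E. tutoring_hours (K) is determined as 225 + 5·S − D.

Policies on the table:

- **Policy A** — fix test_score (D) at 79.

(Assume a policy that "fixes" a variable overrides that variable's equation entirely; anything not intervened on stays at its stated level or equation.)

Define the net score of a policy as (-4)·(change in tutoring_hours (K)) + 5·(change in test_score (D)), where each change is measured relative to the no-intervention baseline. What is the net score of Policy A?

Baseline:
  S = 18
  E = 72
  D = 105 − 6·18 − 2·72 = -147
  K = 225 + 5·18 − (-147) = 462
Policy A (D := 79):
  S = 18
  E = 72
  D = 79
  K = 225 + 5·18 − 79 = 236
ΔK = 236 − 462 = -226; ΔD = 79 − (-147) = 226
Score = (-4)·(-226) + 5·226 = 2034

2034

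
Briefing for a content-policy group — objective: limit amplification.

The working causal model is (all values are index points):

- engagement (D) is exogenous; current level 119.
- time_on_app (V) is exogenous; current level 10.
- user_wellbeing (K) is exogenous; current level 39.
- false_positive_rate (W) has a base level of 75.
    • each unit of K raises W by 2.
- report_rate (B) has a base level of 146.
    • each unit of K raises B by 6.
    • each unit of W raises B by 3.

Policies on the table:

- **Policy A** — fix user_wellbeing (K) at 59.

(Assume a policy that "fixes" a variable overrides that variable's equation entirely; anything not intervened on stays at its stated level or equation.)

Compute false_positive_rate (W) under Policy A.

Policy A (K := 59):
  K = 59
  W = 75 + 2·59 = 193

193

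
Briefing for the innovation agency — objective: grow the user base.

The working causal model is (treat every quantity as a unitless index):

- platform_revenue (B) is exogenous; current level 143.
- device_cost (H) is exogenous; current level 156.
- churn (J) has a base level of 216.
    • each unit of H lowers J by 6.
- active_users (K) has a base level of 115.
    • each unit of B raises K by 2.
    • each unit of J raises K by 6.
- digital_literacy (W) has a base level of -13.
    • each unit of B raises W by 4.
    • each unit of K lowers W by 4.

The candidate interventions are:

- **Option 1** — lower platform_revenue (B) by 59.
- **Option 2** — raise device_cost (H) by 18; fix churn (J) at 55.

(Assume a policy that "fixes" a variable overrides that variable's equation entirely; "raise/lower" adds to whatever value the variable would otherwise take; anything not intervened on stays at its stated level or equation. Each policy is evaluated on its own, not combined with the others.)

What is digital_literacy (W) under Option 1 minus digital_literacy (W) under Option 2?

Option 1 (B − 59):
  B = 143 − 59 = 84
  H = 156
  J = 216 − 6·156 = -720
  K = 115 + 2·84 + 6·(-720) = -4037
  W = -13 + 4·84 − 4·(-4037) = 16471
Option 2 (H + 18, J := 55):
  B = 143
  H = 156 + 18 = 174
  J = 55
  K = 115 + 2·143 + 6·55 = 731
  W = -13 + 4·143 − 4·731 = -2365
W: 16471 − (-2365) = 18836

18836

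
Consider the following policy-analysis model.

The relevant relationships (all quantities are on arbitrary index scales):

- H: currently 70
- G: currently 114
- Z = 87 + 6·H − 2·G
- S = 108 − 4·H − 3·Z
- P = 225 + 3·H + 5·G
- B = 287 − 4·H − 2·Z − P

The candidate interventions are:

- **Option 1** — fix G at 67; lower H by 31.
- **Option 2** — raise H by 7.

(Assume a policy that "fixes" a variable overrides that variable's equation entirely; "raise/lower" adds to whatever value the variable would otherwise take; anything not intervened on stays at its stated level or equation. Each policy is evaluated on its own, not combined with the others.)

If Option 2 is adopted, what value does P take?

Option 2 (H + 7):
  H = 70 + 7 = 77
  G = 114
  P = 225 + 3·77 + 5·114 = 1026

1026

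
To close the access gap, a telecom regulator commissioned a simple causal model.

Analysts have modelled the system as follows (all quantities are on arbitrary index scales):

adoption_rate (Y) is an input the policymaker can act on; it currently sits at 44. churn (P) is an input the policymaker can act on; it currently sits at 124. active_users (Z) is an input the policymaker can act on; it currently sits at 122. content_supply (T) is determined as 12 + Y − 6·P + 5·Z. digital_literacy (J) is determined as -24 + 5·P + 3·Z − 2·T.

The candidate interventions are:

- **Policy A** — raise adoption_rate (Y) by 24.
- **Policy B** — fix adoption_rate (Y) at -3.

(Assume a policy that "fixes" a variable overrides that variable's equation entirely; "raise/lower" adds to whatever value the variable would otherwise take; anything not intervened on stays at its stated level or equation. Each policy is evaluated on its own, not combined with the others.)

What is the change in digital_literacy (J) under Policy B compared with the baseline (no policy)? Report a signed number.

94

Baseline:
  Y = 44
  P = 124
  Z = 122
  T = 12 + 44 − 6·124 + 5·122 = -78
  J = -24 + 5·124 + 3·122 − 2·(-78) = 1118
Policy B (Y := -3):
  Y = -3
  P = 124
  Z = 122
  T = 12 + (-3) − 6·124 + 5·122 = -125
  J = -24 + 5·124 + 3·122 − 2·(-125) = 1212
Change in J: 1212 − 1118 = 94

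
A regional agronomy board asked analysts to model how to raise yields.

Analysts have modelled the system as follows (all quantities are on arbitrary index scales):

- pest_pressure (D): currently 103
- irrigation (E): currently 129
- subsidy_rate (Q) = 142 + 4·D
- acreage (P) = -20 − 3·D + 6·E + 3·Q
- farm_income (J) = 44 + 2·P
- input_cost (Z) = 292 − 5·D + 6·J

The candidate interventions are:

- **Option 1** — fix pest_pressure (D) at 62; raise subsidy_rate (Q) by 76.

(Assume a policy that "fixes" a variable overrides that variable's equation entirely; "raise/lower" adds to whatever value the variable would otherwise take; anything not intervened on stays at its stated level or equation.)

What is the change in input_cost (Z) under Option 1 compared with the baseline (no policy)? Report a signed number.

-1487

Baseline:
  D = 103
  E = 129
  Q = 142 + 4·103 = 554
  P = -20 − 3·103 + 6·129 + 3·554 = 2107
  J = 44 + 2·2107 = 4258
  Z = 292 − 5·103 + 6·4258 = 25325
Option 1 (D := 62, Q + 76):
  D = 62
  E = 129
  Q = 142 + 4·62 (+76 from intervention) = 466
  P = -20 − 3·62 + 6·129 + 3·466 = 1966
  J = 44 + 2·1966 = 3976
  Z = 292 − 5·62 + 6·3976 = 23838
Change in Z: 23838 − 25325 = -1487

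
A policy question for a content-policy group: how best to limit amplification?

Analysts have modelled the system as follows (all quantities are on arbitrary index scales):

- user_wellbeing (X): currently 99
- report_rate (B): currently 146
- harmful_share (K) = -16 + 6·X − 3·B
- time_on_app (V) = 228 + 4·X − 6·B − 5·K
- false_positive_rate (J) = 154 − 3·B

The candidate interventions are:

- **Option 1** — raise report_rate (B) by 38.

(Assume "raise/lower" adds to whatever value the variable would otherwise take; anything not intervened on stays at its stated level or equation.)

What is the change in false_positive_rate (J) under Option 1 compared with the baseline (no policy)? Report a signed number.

-114

Baseline:
  B = 146
  J = 154 − 3·146 = -284
Option 1 (B + 38):
  B = 146 + 38 = 184
  J = 154 − 3·184 = -398
Change in J: -398 − (-284) = -114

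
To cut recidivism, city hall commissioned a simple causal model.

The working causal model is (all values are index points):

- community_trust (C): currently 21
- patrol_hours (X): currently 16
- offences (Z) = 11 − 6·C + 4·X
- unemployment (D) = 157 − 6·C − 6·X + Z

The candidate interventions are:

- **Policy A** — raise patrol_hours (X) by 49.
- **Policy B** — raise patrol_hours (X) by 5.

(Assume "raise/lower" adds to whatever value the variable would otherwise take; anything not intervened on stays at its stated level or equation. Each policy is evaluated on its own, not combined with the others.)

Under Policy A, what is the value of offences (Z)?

Policy A (X + 49):
  C = 21
  X = 16 + 49 = 65
  Z = 11 − 6·21 + 4·65 = 145

145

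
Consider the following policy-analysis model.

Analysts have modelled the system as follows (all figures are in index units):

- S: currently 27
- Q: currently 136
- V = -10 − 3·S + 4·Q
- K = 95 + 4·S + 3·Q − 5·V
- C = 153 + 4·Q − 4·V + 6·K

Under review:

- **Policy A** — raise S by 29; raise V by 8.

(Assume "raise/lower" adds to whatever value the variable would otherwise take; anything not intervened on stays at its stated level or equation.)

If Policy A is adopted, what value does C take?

Policy A (S + 29, V + 8):
  S = 27 + 29 = 56
  Q = 136
  V = -10 − 3·56 + 4·136 (+8 from intervention) = 374
  K = 95 + 4·56 + 3·136 − 5·374 = -1143
  C = 153 + 4·136 − 4·374 + 6·(-1143) = -7657

-7657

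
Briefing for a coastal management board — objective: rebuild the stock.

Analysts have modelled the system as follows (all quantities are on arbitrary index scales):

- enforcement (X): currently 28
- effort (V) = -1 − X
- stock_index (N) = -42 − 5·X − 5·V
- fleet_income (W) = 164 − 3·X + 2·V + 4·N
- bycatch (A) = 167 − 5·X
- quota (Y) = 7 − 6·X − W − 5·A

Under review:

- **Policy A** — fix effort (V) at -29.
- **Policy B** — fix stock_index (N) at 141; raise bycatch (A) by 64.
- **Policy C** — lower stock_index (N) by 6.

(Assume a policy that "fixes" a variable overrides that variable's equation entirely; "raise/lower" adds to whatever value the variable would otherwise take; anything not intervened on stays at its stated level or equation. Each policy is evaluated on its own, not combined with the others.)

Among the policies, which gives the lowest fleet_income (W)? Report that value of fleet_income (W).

-150

Policy A (V := -29):
  X = 28
  V = -29
  N = -42 − 5·28 − 5·(-29) = -37
  W = 164 − 3·28 + 2·(-29) + 4·(-37) = -126
Policy B (N := 141, A + 64):
  X = 28
  V = -1 − 28 = -29
  N = 141
  W = 164 − 3·28 + 2·(-29) + 4·141 = 586
Policy C (N − 6):
  X = 28
  V = -1 − 28 = -29
  N = -42 − 5·28 − 5·(-29) (−6 from intervention) = -43
  W = 164 − 3·28 + 2·(-29) + 4·(-43) = -150
Comparing — Policy A: W=-126, Policy B: W=586, Policy C: W=-150. Lowest is -150 (Policy C).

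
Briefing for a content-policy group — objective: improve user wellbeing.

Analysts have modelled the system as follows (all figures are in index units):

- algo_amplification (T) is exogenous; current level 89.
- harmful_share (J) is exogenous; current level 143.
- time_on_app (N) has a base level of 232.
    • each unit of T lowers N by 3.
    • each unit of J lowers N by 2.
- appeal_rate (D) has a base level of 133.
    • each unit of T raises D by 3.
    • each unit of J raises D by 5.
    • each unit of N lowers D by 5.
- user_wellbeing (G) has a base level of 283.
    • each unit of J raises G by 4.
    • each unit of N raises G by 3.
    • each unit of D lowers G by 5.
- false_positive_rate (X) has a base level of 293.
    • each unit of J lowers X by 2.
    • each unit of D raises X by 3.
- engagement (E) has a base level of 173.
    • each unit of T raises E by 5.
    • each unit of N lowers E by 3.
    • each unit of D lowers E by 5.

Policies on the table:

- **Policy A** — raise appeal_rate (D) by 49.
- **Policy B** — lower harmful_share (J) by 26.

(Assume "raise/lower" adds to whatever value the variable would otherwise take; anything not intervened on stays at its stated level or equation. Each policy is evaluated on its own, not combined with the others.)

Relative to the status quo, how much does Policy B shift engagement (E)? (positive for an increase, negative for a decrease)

Baseline:
  T = 89
  J = 143
  N = 232 − 3·89 − 2·143 = -321
  D = 133 + 3·89 + 5·143 − 5·(-321) = 2720
  E = 173 + 5·89 − 3·(-321) − 5·2720 = -12019
Policy B (J − 26):
  T = 89
  J = 143 − 26 = 117
  N = 232 − 3·89 − 2·117 = -269
  D = 133 + 3·89 + 5·117 − 5·(-269) = 2330
  E = 173 + 5·89 − 3·(-269) − 5·2330 = -10225
Change in E: -10225 − (-12019) = 1794

1794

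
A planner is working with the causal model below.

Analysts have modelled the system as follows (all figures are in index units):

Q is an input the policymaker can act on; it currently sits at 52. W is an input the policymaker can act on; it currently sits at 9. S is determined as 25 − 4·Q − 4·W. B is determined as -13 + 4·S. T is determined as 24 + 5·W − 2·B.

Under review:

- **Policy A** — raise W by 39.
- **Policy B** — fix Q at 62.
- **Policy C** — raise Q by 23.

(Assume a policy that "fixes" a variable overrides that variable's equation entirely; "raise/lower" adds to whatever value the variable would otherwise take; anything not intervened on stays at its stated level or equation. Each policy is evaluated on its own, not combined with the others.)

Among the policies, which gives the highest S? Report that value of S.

-259

Policy A (W + 39):
  Q = 52
  W = 9 + 39 = 48
  S = 25 − 4·52 − 4·48 = -375
Policy B (Q := 62):
  Q = 62
  W = 9
  S = 25 − 4·62 − 4·9 = -259
Policy C (Q + 23):
  Q = 52 + 23 = 75
  W = 9
  S = 25 − 4·75 − 4·9 = -311
Comparing — Policy A: S=-375, Policy B: S=-259, Policy C: S=-311. Highest is -259 (Policy B).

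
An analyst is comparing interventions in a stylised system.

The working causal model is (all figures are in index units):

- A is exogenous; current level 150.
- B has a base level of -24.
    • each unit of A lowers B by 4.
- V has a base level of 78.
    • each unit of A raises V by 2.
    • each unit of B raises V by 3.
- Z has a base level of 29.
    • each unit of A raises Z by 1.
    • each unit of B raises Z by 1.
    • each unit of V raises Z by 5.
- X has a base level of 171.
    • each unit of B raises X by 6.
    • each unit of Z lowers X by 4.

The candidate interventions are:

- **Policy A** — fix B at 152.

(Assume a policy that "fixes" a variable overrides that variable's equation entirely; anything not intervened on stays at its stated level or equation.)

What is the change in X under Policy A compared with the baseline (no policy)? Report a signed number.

Baseline:
  A = 150
  B = -24 − 4·150 = -624
  V = 78 + 2·150 + 3·(-624) = -1494
  Z = 29 + 150 + (-624) + 5·(-1494) = -7915
  X = 171 + 6·(-624) − 4·(-7915) = 28087
Policy A (B := 152):
  A = 150
  B = 152
  V = 78 + 2·150 + 3·152 = 834
  Z = 29 + 150 + 152 + 5·834 = 4501
  X = 171 + 6·152 − 4·4501 = -16921
Change in X: -16921 − 28087 = -45008

-45008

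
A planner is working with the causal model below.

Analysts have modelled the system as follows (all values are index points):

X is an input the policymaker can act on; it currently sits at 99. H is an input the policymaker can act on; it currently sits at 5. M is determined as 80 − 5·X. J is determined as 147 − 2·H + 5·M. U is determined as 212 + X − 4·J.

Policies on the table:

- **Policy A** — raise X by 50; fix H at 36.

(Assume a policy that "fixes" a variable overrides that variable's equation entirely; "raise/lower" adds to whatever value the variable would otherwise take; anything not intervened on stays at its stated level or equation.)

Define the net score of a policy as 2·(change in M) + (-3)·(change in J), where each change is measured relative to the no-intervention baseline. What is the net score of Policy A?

3436

Baseline:
  X = 99
  H = 5
  M = 80 − 5·99 = -415
  J = 147 − 2·5 + 5·(-415) = -1938
Policy A (X + 50, H := 36):
  X = 99 + 50 = 149
  H = 36
  M = 80 − 5·149 = -665
  J = 147 − 2·36 + 5·(-665) = -3250
ΔM = -665 − (-415) = -250; ΔJ = -3250 − (-1938) = -1312
Score = 2·(-250) + (-3)·(-1312) = 3436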